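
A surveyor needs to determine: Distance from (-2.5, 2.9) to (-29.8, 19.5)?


dx=-27.3, dy=16.6
d^2 = (-27.3)^2 + 16.6^2 = 1020.85
d = sqrt(1020.85) = 31.9507

31.9507


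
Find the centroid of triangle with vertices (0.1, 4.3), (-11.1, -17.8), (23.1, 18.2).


Centroid = ((x_A+x_B+x_C)/3, (y_A+y_B+y_C)/3)
= ((0.1+(-11.1)+23.1)/3, (4.3+(-17.8)+18.2)/3)
= (4.0333, 1.5667)

(4.0333, 1.5667)


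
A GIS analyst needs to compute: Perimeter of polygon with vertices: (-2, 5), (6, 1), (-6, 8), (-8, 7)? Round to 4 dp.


Sides: (-2, 5)->(6, 1): sqrt(80) = 8.944272, (6, 1)->(-6, 8): sqrt(193) = 13.892444, (-6, 8)->(-8, 7): sqrt(5) = 2.236068, (-8, 7)->(-2, 5): sqrt(40) = 6.324555
Sum = 31.397339
Perimeter = 31.3973

31.3973


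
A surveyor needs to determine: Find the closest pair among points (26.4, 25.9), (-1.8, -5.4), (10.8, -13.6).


d(P0,P1) = 42.1299, d(P0,P2) = 42.4689, d(P1,P2) = 15.0333
Closest: P1 and P2

Closest pair: (-1.8, -5.4) and (10.8, -13.6), distance = 15.0333


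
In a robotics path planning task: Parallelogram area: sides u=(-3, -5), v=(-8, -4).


|u x v| = |(-3)*(-4) - (-5)*(-8)|
= |12 - 40| = 28

28


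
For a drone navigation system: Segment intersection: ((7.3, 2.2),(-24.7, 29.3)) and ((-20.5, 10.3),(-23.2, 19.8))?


Cross products: d1=-242.23, d2=-11.4, d3=494.18, d4=263.35
d1*d2 < 0 and d3*d4 < 0? no

No, they don't intersect


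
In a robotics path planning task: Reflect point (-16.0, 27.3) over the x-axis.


Reflection over x-axis: (x,y) -> (x,-y)
(-16, 27.3) -> (-16, -27.3)

(-16, -27.3)


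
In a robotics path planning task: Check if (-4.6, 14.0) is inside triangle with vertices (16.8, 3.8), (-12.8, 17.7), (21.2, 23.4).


Cross products: AB x AP = -4.46, BC x BP = -172.54, CA x CP = -464.32
All same sign? yes

Yes, inside


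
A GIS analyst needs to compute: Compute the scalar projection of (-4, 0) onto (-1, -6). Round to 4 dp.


u.v = 4, |v| = sqrt(37) = 6.0828
Scalar projection = u.v / |v| = 4 / sqrt(37) = 0.6576

0.6576


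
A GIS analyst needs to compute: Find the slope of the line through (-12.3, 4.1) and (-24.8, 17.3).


slope = (y2-y1)/(x2-x1) = (17.3-4.1)/((-24.8)-(-12.3)) = 13.2/(-12.5) = -1.056

-1.056


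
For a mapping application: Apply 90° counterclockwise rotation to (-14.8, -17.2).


90° CCW: (x,y) -> (-y, x)
(-14.8,-17.2) -> (17.2, -14.8)

(17.2, -14.8)


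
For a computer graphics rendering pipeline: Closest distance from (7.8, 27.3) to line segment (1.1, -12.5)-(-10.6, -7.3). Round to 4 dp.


Project P onto AB: t = 0.7843 (clamped to [0,1])
Closest point on segment: (-8.0763, -8.4216)
Distance: 39.0908

39.0908


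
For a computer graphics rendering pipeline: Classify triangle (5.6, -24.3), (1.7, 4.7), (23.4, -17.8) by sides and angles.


Side lengths squared: AB^2=856.21, BC^2=977.14, CA^2=359.09
Sorted: [359.09, 856.21, 977.14]
By sides: Scalene, By angles: Acute

Scalene, Acute


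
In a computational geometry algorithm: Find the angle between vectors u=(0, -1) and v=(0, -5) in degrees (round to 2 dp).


u.v = 5, |u| = sqrt(1) = 1, |v| = sqrt(25) = 5
cos(theta) = u.v/(|u||v|) = 5/sqrt(25) = 1
theta = acos(1) = 0 degrees

0 degrees


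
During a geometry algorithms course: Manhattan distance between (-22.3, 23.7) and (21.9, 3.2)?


|(-22.3)-21.9| + |23.7-3.2| = 44.2 + 20.5 = 64.7

64.7


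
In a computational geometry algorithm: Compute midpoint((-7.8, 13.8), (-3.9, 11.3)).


M = (((-7.8)+(-3.9))/2, (13.8+11.3)/2)
= (-5.85, 12.55)

(-5.85, 12.55)


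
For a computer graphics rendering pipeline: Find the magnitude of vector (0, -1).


|u| = sqrt(0^2 + (-1)^2) = sqrt(1) = 1

1


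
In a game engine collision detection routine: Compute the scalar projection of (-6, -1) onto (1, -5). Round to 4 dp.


u.v = -1, |v| = sqrt(26) = 5.099
Scalar projection = u.v / |v| = -1 / sqrt(26) = -0.1961

-0.1961


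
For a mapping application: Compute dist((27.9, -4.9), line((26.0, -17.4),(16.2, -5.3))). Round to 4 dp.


|cross product| = 145.49
|line direction| = sqrt(242.45) = 15.5708
Distance = 145.49/sqrt(242.45) = 9.3438

9.3438


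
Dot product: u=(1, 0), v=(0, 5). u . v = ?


u . v = u_x*v_x + u_y*v_y = 1*0 + 0*5
= 0 + 0 = 0

0


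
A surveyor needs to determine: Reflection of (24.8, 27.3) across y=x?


Reflection over y=x: (x,y) -> (y,x)
(24.8, 27.3) -> (27.3, 24.8)

(27.3, 24.8)


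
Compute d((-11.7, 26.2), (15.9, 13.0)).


dx=27.6, dy=-13.2
d^2 = 27.6^2 + (-13.2)^2 = 936
d = sqrt(936) = 30.5941

30.5941


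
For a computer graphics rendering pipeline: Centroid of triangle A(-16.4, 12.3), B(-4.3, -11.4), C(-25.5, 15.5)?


Centroid = ((x_A+x_B+x_C)/3, (y_A+y_B+y_C)/3)
= (((-16.4)+(-4.3)+(-25.5))/3, (12.3+(-11.4)+15.5)/3)
= (-15.4, 5.4667)

(-15.4, 5.4667)


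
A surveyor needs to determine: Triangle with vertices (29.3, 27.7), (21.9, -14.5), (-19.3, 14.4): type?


Side lengths squared: AB^2=1835.6, BC^2=2532.65, CA^2=2538.85
Sorted: [1835.6, 2532.65, 2538.85]
By sides: Scalene, By angles: Acute

Scalene, Acute


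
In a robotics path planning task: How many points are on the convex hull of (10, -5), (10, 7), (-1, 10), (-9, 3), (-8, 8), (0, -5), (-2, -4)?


Convex hull vertices (CCW): (-9, 3), (-2, -4), (0, -5), (10, -5), (10, 7), (-1, 10), (-8, 8)
Count = 7

7


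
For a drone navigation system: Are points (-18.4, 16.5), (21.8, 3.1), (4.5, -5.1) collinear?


Cross product: (21.8-(-18.4))*((-5.1)-16.5) - (3.1-16.5)*(4.5-(-18.4))
= -561.46

No, not collinear


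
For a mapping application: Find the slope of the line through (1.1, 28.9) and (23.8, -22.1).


slope = (y2-y1)/(x2-x1) = ((-22.1)-28.9)/(23.8-1.1) = (-51)/22.7 = -2.2467

-2.2467


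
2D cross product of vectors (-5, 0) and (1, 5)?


u x v = u_x*v_y - u_y*v_x = (-5)*5 - 0*1
= (-25) - 0 = -25

-25


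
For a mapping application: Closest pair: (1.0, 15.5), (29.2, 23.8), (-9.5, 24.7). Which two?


d(P0,P1) = 29.3961, d(P0,P2) = 13.9603, d(P1,P2) = 38.7105
Closest: P0 and P2

Closest pair: (1.0, 15.5) and (-9.5, 24.7), distance = 13.9603


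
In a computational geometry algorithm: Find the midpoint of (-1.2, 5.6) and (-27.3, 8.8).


M = (((-1.2)+(-27.3))/2, (5.6+8.8)/2)
= (-14.25, 7.2)

(-14.25, 7.2)


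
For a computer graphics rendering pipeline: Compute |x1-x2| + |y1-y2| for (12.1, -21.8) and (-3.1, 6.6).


|12.1-(-3.1)| + |(-21.8)-6.6| = 15.2 + 28.4 = 43.6

43.6


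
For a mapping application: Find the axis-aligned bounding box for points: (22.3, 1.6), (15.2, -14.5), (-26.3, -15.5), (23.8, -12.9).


x range: [-26.3, 23.8]
y range: [-15.5, 1.6]
Bounding box: (-26.3,-15.5) to (23.8,1.6)

(-26.3,-15.5) to (23.8,1.6)


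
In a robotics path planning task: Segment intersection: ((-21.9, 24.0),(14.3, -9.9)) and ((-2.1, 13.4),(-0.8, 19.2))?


Cross products: d1=128.62, d2=-125.41, d3=287.5, d4=541.53
d1*d2 < 0 and d3*d4 < 0? no

No, they don't intersect


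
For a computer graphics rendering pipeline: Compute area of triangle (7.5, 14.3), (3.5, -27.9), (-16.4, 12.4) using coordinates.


Area = |x_A(y_B-y_C) + x_B(y_C-y_A) + x_C(y_A-y_B)|/2
= |(-302.25) + (-6.65) + (-692.08)|/2
= 1000.98/2 = 500.49

500.49


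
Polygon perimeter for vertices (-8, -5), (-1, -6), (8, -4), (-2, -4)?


Sides: (-8, -5)->(-1, -6): sqrt(50) = 7.071068, (-1, -6)->(8, -4): sqrt(85) = 9.219544, (8, -4)->(-2, -4): sqrt(100) = 10, (-2, -4)->(-8, -5): sqrt(37) = 6.082763
Sum = 32.373375
Perimeter = 32.3734

32.3734


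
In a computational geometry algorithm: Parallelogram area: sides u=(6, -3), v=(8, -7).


|u x v| = |6*(-7) - (-3)*8|
= |(-42) - (-24)| = 18

18


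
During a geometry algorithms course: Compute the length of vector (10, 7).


|u| = sqrt(10^2 + 7^2) = sqrt(149) = 12.2066

12.2066


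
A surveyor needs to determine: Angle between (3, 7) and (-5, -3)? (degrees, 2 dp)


u.v = -36, |u| = sqrt(58) = 7.6158, |v| = sqrt(34) = 5.831
cos(theta) = u.v/(|u||v|) = -36/sqrt(1972) = -0.810679
theta = acos(-0.810679) = 144.16 degrees

144.16 degrees


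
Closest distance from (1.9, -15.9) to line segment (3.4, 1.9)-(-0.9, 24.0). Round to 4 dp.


Project P onto AB: t = 0 (clamped to [0,1])
Closest point on segment: (3.4, 1.9)
Distance: 17.8631

17.8631


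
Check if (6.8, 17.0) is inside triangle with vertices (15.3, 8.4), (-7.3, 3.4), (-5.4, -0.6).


Cross products: AB x AP = -236.86, BC x BP = 82.24, CA x CP = 254.52
All same sign? no

No, outside


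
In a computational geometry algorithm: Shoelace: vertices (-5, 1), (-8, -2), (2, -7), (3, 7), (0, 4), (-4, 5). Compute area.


Shoelace sum: ((-5)*(-2) - (-8)*1) + ((-8)*(-7) - 2*(-2)) + (2*7 - 3*(-7)) + (3*4 - 0*7) + (0*5 - (-4)*4) + ((-4)*1 - (-5)*5)
= 162
Area = |162|/2 = 81

81


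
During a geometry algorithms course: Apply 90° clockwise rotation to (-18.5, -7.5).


90° CW: (x,y) -> (y, -x)
(-18.5,-7.5) -> (-7.5, 18.5)

(-7.5, 18.5)


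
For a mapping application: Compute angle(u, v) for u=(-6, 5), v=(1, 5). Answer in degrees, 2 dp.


u.v = 19, |u| = sqrt(61) = 7.8102, |v| = sqrt(26) = 5.099
cos(theta) = u.v/(|u||v|) = 19/sqrt(1586) = 0.477092
theta = acos(0.477092) = 61.5 degrees

61.5 degrees


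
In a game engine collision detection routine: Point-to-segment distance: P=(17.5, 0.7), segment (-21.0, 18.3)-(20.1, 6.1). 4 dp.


Project P onto AB: t = 0.9777 (clamped to [0,1])
Closest point on segment: (19.1837, 6.372)
Distance: 5.9166

5.9166


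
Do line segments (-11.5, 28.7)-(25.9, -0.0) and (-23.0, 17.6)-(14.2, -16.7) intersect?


Cross products: d1=807.37, d2=1022.55, d3=-745.19, d4=-960.37
d1*d2 < 0 and d3*d4 < 0? no

No, they don't intersect


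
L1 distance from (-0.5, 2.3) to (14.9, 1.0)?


|(-0.5)-14.9| + |2.3-1| = 15.4 + 1.3 = 16.7

16.7


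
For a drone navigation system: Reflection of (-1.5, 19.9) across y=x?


Reflection over y=x: (x,y) -> (y,x)
(-1.5, 19.9) -> (19.9, -1.5)

(19.9, -1.5)


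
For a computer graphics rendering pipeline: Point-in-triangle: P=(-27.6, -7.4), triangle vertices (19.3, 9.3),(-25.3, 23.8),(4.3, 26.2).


Cross products: AB x AP = 1424.87, BC x BP = -918, CA x CP = -1043.11
All same sign? no

No, outside


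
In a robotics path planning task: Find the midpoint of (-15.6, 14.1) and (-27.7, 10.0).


M = (((-15.6)+(-27.7))/2, (14.1+10)/2)
= (-21.65, 12.05)

(-21.65, 12.05)


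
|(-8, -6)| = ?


|u| = sqrt((-8)^2 + (-6)^2) = sqrt(100) = 10

10


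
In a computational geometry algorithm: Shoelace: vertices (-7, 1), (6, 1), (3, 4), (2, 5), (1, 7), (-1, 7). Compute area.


Shoelace sum: ((-7)*1 - 6*1) + (6*4 - 3*1) + (3*5 - 2*4) + (2*7 - 1*5) + (1*7 - (-1)*7) + ((-1)*1 - (-7)*7)
= 86
Area = |86|/2 = 43

43


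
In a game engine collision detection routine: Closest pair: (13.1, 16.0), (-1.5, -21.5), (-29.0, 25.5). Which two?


d(P0,P1) = 40.2419, d(P0,P2) = 43.1585, d(P1,P2) = 54.4541
Closest: P0 and P1

Closest pair: (13.1, 16.0) and (-1.5, -21.5), distance = 40.2419


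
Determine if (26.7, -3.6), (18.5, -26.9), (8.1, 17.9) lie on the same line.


Cross product: (18.5-26.7)*(17.9-(-3.6)) - ((-26.9)-(-3.6))*(8.1-26.7)
= -609.68

No, not collinear


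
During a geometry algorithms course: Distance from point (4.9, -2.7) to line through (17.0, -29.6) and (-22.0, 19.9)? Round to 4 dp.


|cross product| = 450.15
|line direction| = sqrt(3971.25) = 63.0179
Distance = 450.15/sqrt(3971.25) = 7.1432

7.1432


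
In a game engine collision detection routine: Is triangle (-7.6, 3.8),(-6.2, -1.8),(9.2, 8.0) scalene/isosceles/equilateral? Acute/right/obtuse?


Side lengths squared: AB^2=33.32, BC^2=333.2, CA^2=299.88
Sorted: [33.32, 299.88, 333.2]
By sides: Scalene, By angles: Right

Scalene, Right


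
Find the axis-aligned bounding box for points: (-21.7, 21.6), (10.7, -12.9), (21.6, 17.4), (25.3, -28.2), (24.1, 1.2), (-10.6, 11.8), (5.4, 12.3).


x range: [-21.7, 25.3]
y range: [-28.2, 21.6]
Bounding box: (-21.7,-28.2) to (25.3,21.6)

(-21.7,-28.2) to (25.3,21.6)


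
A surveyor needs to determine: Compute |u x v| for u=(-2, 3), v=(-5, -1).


|u x v| = |(-2)*(-1) - 3*(-5)|
= |2 - (-15)| = 17

17


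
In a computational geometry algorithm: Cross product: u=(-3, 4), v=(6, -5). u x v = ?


u x v = u_x*v_y - u_y*v_x = (-3)*(-5) - 4*6
= 15 - 24 = -9

-9


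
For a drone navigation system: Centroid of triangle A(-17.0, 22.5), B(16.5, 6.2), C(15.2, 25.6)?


Centroid = ((x_A+x_B+x_C)/3, (y_A+y_B+y_C)/3)
= (((-17)+16.5+15.2)/3, (22.5+6.2+25.6)/3)
= (4.9, 18.1)

(4.9, 18.1)


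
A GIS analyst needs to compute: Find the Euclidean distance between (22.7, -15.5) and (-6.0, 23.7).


dx=-28.7, dy=39.2
d^2 = (-28.7)^2 + 39.2^2 = 2360.33
d = sqrt(2360.33) = 48.5832

48.5832


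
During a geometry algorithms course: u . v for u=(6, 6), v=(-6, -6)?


u . v = u_x*v_x + u_y*v_y = 6*(-6) + 6*(-6)
= (-36) + (-36) = -72

-72


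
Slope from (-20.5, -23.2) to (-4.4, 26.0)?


slope = (y2-y1)/(x2-x1) = (26-(-23.2))/((-4.4)-(-20.5)) = 49.2/16.1 = 3.0559

3.0559


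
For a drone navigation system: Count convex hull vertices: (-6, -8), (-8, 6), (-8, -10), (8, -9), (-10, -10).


Convex hull vertices (CCW): (-10, -10), (-8, -10), (8, -9), (-8, 6)
Count = 4

4


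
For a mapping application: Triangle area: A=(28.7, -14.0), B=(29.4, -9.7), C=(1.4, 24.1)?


Area = |x_A(y_B-y_C) + x_B(y_C-y_A) + x_C(y_A-y_B)|/2
= |(-970.06) + 1120.14 + (-6.02)|/2
= 144.06/2 = 72.03

72.03


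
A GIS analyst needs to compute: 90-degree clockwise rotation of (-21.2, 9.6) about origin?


90° CW: (x,y) -> (y, -x)
(-21.2,9.6) -> (9.6, 21.2)

(9.6, 21.2)


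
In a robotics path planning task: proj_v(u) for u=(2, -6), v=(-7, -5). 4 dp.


u.v = 16, |v| = sqrt(74) = 8.6023
Scalar projection = u.v / |v| = 16 / sqrt(74) = 1.86

1.86


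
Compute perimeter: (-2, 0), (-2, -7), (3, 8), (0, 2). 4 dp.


Sides: (-2, 0)->(-2, -7): sqrt(49) = 7, (-2, -7)->(3, 8): sqrt(250) = 15.811388, (3, 8)->(0, 2): sqrt(45) = 6.708204, (0, 2)->(-2, 0): sqrt(8) = 2.828427
Sum = 32.348019
Perimeter = 32.348

32.348


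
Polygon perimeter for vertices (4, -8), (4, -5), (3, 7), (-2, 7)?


Sides: (4, -8)->(4, -5): sqrt(9) = 3, (4, -5)->(3, 7): sqrt(145) = 12.041595, (3, 7)->(-2, 7): sqrt(25) = 5, (-2, 7)->(4, -8): sqrt(261) = 16.155494
Sum = 36.197089
Perimeter = 36.1971

36.1971


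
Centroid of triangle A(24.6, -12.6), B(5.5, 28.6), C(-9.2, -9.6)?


Centroid = ((x_A+x_B+x_C)/3, (y_A+y_B+y_C)/3)
= ((24.6+5.5+(-9.2))/3, ((-12.6)+28.6+(-9.6))/3)
= (6.9667, 2.1333)

(6.9667, 2.1333)


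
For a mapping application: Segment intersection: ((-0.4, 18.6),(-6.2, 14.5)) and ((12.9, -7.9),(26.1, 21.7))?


Cross products: d1=743.48, d2=861.04, d3=208.23, d4=90.67
d1*d2 < 0 and d3*d4 < 0? no

No, they don't intersect


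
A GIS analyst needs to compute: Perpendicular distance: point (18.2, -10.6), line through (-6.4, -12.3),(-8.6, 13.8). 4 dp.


|cross product| = 645.8
|line direction| = sqrt(686.05) = 26.1926
Distance = 645.8/sqrt(686.05) = 24.6559

24.6559


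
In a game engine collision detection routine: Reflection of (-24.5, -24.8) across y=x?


Reflection over y=x: (x,y) -> (y,x)
(-24.5, -24.8) -> (-24.8, -24.5)

(-24.8, -24.5)


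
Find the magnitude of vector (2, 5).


|u| = sqrt(2^2 + 5^2) = sqrt(29) = 5.3852

5.3852


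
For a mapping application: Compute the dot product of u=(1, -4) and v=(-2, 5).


u . v = u_x*v_x + u_y*v_y = 1*(-2) + (-4)*5
= (-2) + (-20) = -22

-22


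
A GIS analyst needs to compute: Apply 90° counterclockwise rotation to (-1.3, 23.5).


90° CCW: (x,y) -> (-y, x)
(-1.3,23.5) -> (-23.5, -1.3)

(-23.5, -1.3)


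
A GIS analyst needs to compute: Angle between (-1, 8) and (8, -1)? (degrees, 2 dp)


u.v = -16, |u| = sqrt(65) = 8.0623, |v| = sqrt(65) = 8.0623
cos(theta) = u.v/(|u||v|) = -16/sqrt(4225) = -0.246154
theta = acos(-0.246154) = 104.25 degrees

104.25 degrees


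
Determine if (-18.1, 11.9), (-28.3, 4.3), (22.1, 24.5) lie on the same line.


Cross product: ((-28.3)-(-18.1))*(24.5-11.9) - (4.3-11.9)*(22.1-(-18.1))
= 177

No, not collinear


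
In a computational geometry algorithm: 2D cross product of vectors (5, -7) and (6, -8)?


u x v = u_x*v_y - u_y*v_x = 5*(-8) - (-7)*6
= (-40) - (-42) = 2

2


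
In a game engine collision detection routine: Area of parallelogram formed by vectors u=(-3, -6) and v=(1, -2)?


|u x v| = |(-3)*(-2) - (-6)*1|
= |6 - (-6)| = 12

12


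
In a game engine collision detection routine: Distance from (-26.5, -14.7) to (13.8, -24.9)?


dx=40.3, dy=-10.2
d^2 = 40.3^2 + (-10.2)^2 = 1728.13
d = sqrt(1728.13) = 41.5708

41.5708


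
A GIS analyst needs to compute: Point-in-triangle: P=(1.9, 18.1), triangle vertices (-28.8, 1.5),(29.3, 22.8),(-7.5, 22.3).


Cross products: AB x AP = 310.55, BC x BP = 159.26, CA x CP = 284.98
All same sign? yes

Yes, inside


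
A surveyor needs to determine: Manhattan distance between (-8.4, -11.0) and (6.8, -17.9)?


|(-8.4)-6.8| + |(-11)-(-17.9)| = 15.2 + 6.9 = 22.1

22.1


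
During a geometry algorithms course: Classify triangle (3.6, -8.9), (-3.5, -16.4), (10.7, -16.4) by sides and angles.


Side lengths squared: AB^2=106.66, BC^2=201.64, CA^2=106.66
Sorted: [106.66, 106.66, 201.64]
By sides: Isosceles, By angles: Acute

Isosceles, Acute


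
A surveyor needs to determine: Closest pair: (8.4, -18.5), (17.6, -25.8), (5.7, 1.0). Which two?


d(P0,P1) = 11.7444, d(P0,P2) = 19.686, d(P1,P2) = 29.3232
Closest: P0 and P1

Closest pair: (8.4, -18.5) and (17.6, -25.8), distance = 11.7444


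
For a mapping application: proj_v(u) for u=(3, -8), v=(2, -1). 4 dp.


u.v = 14, |v| = sqrt(5) = 2.2361
Scalar projection = u.v / |v| = 14 / sqrt(5) = 6.261

6.261


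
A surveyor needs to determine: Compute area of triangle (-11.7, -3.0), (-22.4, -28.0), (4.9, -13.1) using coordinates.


Area = |x_A(y_B-y_C) + x_B(y_C-y_A) + x_C(y_A-y_B)|/2
= |174.33 + 226.24 + 122.5|/2
= 523.07/2 = 261.535

261.535


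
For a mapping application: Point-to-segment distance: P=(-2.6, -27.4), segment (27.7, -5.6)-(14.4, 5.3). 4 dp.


Project P onto AB: t = 0.5592 (clamped to [0,1])
Closest point on segment: (20.262, 0.4958)
Distance: 36.0673

36.0673


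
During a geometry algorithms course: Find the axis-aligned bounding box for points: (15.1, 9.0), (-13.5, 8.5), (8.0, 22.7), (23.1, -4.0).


x range: [-13.5, 23.1]
y range: [-4, 22.7]
Bounding box: (-13.5,-4) to (23.1,22.7)

(-13.5,-4) to (23.1,22.7)


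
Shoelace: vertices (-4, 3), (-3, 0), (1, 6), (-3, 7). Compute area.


Shoelace sum: ((-4)*0 - (-3)*3) + ((-3)*6 - 1*0) + (1*7 - (-3)*6) + ((-3)*3 - (-4)*7)
= 35
Area = |35|/2 = 17.5

17.5


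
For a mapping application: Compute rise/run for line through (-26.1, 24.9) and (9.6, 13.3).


slope = (y2-y1)/(x2-x1) = (13.3-24.9)/(9.6-(-26.1)) = (-11.6)/35.7 = -0.3249

-0.3249


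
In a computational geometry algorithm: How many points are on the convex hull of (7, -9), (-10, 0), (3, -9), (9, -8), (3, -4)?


Convex hull vertices (CCW): (-10, 0), (3, -9), (7, -9), (9, -8), (3, -4)
Count = 5

5


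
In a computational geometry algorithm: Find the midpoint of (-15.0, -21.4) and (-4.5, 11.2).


M = (((-15)+(-4.5))/2, ((-21.4)+11.2)/2)
= (-9.75, -5.1)

(-9.75, -5.1)


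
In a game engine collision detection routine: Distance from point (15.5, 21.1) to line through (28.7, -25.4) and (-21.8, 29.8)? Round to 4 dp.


|cross product| = 1619.61
|line direction| = sqrt(5597.29) = 74.815
Distance = 1619.61/sqrt(5597.29) = 21.6482

21.6482


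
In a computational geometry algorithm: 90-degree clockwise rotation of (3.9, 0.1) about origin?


90° CW: (x,y) -> (y, -x)
(3.9,0.1) -> (0.1, -3.9)

(0.1, -3.9)


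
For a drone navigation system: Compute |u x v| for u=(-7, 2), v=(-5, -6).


|u x v| = |(-7)*(-6) - 2*(-5)|
= |42 - (-10)| = 52

52


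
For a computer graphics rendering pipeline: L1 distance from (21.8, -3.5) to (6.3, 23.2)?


|21.8-6.3| + |(-3.5)-23.2| = 15.5 + 26.7 = 42.2

42.2


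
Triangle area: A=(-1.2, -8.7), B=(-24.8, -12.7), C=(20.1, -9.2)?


Area = |x_A(y_B-y_C) + x_B(y_C-y_A) + x_C(y_A-y_B)|/2
= |4.2 + 12.4 + 80.4|/2
= 97/2 = 48.5

48.5


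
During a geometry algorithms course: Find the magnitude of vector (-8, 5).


|u| = sqrt((-8)^2 + 5^2) = sqrt(89) = 9.434

9.434


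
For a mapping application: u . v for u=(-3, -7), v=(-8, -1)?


u . v = u_x*v_x + u_y*v_y = (-3)*(-8) + (-7)*(-1)
= 24 + 7 = 31

31


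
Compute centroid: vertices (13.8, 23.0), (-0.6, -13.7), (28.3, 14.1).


Centroid = ((x_A+x_B+x_C)/3, (y_A+y_B+y_C)/3)
= ((13.8+(-0.6)+28.3)/3, (23+(-13.7)+14.1)/3)
= (13.8333, 7.8)

(13.8333, 7.8)


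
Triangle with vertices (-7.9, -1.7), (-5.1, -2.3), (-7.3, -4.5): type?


Side lengths squared: AB^2=8.2, BC^2=9.68, CA^2=8.2
Sorted: [8.2, 8.2, 9.68]
By sides: Isosceles, By angles: Acute

Isosceles, Acute


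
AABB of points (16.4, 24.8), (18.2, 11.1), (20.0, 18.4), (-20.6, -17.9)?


x range: [-20.6, 20]
y range: [-17.9, 24.8]
Bounding box: (-20.6,-17.9) to (20,24.8)

(-20.6,-17.9) to (20,24.8)


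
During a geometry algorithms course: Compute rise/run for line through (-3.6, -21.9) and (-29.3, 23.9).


slope = (y2-y1)/(x2-x1) = (23.9-(-21.9))/((-29.3)-(-3.6)) = 45.8/(-25.7) = -1.7821

-1.7821


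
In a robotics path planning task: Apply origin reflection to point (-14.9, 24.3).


Reflection over origin: (x,y) -> (-x,-y)
(-14.9, 24.3) -> (14.9, -24.3)

(14.9, -24.3)


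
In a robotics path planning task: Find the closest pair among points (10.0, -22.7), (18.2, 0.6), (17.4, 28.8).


d(P0,P1) = 24.7008, d(P0,P2) = 52.0289, d(P1,P2) = 28.2113
Closest: P0 and P1

Closest pair: (10.0, -22.7) and (18.2, 0.6), distance = 24.7008


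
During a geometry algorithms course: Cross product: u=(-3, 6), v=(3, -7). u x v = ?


u x v = u_x*v_y - u_y*v_x = (-3)*(-7) - 6*3
= 21 - 18 = 3

3


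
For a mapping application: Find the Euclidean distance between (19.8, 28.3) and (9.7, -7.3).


dx=-10.1, dy=-35.6
d^2 = (-10.1)^2 + (-35.6)^2 = 1369.37
d = sqrt(1369.37) = 37.005

37.005


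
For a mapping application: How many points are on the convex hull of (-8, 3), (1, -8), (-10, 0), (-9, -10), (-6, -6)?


Convex hull vertices (CCW): (-10, 0), (-9, -10), (1, -8), (-8, 3)
Count = 4

4


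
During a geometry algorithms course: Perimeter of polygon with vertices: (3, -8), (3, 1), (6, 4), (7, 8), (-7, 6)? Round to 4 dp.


Sides: (3, -8)->(3, 1): sqrt(81) = 9, (3, 1)->(6, 4): sqrt(18) = 4.242641, (6, 4)->(7, 8): sqrt(17) = 4.123106, (7, 8)->(-7, 6): sqrt(200) = 14.142136, (-7, 6)->(3, -8): sqrt(296) = 17.204651
Sum = 48.712534
Perimeter = 48.7125

48.7125


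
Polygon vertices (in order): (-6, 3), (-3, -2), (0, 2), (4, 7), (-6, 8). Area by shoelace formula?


Shoelace sum: ((-6)*(-2) - (-3)*3) + ((-3)*2 - 0*(-2)) + (0*7 - 4*2) + (4*8 - (-6)*7) + ((-6)*3 - (-6)*8)
= 111
Area = |111|/2 = 55.5

55.5


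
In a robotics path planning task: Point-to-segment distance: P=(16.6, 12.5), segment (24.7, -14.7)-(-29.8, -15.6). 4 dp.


Project P onto AB: t = 0.1403 (clamped to [0,1])
Closest point on segment: (17.0513, -14.8263)
Distance: 27.33

27.33


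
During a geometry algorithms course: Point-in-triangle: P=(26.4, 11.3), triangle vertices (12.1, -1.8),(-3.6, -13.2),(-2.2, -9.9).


Cross products: AB x AP = -42.65, BC x BP = -64.7, CA x CP = 71.5
All same sign? no

No, outside


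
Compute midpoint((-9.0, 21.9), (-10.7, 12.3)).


M = (((-9)+(-10.7))/2, (21.9+12.3)/2)
= (-9.85, 17.1)

(-9.85, 17.1)


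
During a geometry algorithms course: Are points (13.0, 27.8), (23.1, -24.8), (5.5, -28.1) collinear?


Cross product: (23.1-13)*((-28.1)-27.8) - ((-24.8)-27.8)*(5.5-13)
= -959.09

No, not collinear


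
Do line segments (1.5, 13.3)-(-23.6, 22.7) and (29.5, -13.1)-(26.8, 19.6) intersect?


Cross products: d1=844.32, d2=1639.71, d3=399.44, d4=-395.95
d1*d2 < 0 and d3*d4 < 0? no

No, they don't intersect


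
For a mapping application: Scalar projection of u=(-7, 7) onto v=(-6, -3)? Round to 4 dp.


u.v = 21, |v| = sqrt(45) = 6.7082
Scalar projection = u.v / |v| = 21 / sqrt(45) = 3.1305

3.1305


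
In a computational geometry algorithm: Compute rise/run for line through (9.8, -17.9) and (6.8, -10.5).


slope = (y2-y1)/(x2-x1) = ((-10.5)-(-17.9))/(6.8-9.8) = 7.4/(-3) = -2.4667

-2.4667


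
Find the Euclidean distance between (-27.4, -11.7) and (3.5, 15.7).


dx=30.9, dy=27.4
d^2 = 30.9^2 + 27.4^2 = 1705.57
d = sqrt(1705.57) = 41.2985

41.2985


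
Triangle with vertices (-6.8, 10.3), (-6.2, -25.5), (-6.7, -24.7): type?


Side lengths squared: AB^2=1282, BC^2=0.89, CA^2=1225.01
Sorted: [0.89, 1225.01, 1282]
By sides: Scalene, By angles: Obtuse

Scalene, Obtuse


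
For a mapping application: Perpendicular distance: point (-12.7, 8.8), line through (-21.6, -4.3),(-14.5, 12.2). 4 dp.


|cross product| = 53.84
|line direction| = sqrt(322.66) = 17.9627
Distance = 53.84/sqrt(322.66) = 2.9973

2.9973


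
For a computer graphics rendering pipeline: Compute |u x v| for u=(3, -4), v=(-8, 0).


|u x v| = |3*0 - (-4)*(-8)|
= |0 - 32| = 32

32


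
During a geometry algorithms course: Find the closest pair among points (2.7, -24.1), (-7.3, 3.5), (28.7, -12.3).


d(P0,P1) = 29.3557, d(P0,P2) = 28.5524, d(P1,P2) = 39.3146
Closest: P0 and P2

Closest pair: (2.7, -24.1) and (28.7, -12.3), distance = 28.5524


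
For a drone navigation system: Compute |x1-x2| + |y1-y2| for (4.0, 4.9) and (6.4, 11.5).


|4-6.4| + |4.9-11.5| = 2.4 + 6.6 = 9

9


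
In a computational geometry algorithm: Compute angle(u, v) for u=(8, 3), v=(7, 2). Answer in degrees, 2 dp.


u.v = 62, |u| = sqrt(73) = 8.544, |v| = sqrt(53) = 7.2801
cos(theta) = u.v/(|u||v|) = 62/sqrt(3869) = 0.996764
theta = acos(0.996764) = 4.61 degrees

4.61 degrees


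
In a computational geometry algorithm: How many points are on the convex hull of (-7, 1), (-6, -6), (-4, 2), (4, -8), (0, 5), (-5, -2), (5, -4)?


Convex hull vertices (CCW): (-7, 1), (-6, -6), (4, -8), (5, -4), (0, 5)
Count = 5

5


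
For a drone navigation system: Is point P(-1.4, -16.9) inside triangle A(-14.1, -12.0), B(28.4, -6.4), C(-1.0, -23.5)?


Cross products: AB x AP = -279.37, BC x BP = -200.88, CA x CP = -81.86
All same sign? yes

Yes, inside


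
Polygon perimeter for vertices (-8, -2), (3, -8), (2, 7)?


Sides: (-8, -2)->(3, -8): sqrt(157) = 12.529964, (3, -8)->(2, 7): sqrt(226) = 15.033296, (2, 7)->(-8, -2): sqrt(181) = 13.453624
Sum = 41.016884
Perimeter = 41.0169

41.0169


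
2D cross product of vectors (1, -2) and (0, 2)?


u x v = u_x*v_y - u_y*v_x = 1*2 - (-2)*0
= 2 - 0 = 2

2


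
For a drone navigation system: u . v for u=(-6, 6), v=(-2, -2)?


u . v = u_x*v_x + u_y*v_y = (-6)*(-2) + 6*(-2)
= 12 + (-12) = 0

0


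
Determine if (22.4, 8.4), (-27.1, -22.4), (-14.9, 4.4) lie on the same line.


Cross product: ((-27.1)-22.4)*(4.4-8.4) - ((-22.4)-8.4)*((-14.9)-22.4)
= -950.84

No, not collinear


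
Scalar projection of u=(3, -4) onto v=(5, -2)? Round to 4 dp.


u.v = 23, |v| = sqrt(29) = 5.3852
Scalar projection = u.v / |v| = 23 / sqrt(29) = 4.271

4.271


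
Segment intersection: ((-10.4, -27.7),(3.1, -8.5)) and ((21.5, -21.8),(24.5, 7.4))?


Cross products: d1=913.78, d2=577.18, d3=-532.83, d4=-196.23
d1*d2 < 0 and d3*d4 < 0? no

No, they don't intersect


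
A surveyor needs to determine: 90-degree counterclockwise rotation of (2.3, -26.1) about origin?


90° CCW: (x,y) -> (-y, x)
(2.3,-26.1) -> (26.1, 2.3)

(26.1, 2.3)


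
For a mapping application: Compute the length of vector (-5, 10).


|u| = sqrt((-5)^2 + 10^2) = sqrt(125) = 11.1803

11.1803


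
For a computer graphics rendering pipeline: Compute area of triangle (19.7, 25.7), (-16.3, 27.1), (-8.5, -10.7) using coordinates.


Area = |x_A(y_B-y_C) + x_B(y_C-y_A) + x_C(y_A-y_B)|/2
= |744.66 + 593.32 + 11.9|/2
= 1349.88/2 = 674.94

674.94


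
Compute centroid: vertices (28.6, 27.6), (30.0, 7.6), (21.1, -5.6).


Centroid = ((x_A+x_B+x_C)/3, (y_A+y_B+y_C)/3)
= ((28.6+30+21.1)/3, (27.6+7.6+(-5.6))/3)
= (26.5667, 9.8667)

(26.5667, 9.8667)


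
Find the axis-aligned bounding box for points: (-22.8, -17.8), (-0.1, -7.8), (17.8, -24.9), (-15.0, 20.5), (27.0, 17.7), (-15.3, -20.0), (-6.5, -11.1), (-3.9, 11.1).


x range: [-22.8, 27]
y range: [-24.9, 20.5]
Bounding box: (-22.8,-24.9) to (27,20.5)

(-22.8,-24.9) to (27,20.5)


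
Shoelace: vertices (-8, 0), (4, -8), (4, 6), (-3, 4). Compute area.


Shoelace sum: ((-8)*(-8) - 4*0) + (4*6 - 4*(-8)) + (4*4 - (-3)*6) + ((-3)*0 - (-8)*4)
= 186
Area = |186|/2 = 93

93


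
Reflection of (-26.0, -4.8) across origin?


Reflection over origin: (x,y) -> (-x,-y)
(-26, -4.8) -> (26, 4.8)

(26, 4.8)


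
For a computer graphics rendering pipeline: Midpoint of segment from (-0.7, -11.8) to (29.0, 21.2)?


M = (((-0.7)+29)/2, ((-11.8)+21.2)/2)
= (14.15, 4.7)

(14.15, 4.7)


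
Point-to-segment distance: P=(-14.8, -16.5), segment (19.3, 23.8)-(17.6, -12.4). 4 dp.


Project P onto AB: t = 1 (clamped to [0,1])
Closest point on segment: (17.6, -12.4)
Distance: 32.6584

32.6584


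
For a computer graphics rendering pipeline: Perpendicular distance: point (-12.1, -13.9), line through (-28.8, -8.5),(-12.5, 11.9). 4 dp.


|cross product| = 428.7
|line direction| = sqrt(681.85) = 26.1123
Distance = 428.7/sqrt(681.85) = 16.4176

16.4176


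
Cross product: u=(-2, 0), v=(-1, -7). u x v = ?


u x v = u_x*v_y - u_y*v_x = (-2)*(-7) - 0*(-1)
= 14 - 0 = 14

14


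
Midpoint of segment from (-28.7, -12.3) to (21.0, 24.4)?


M = (((-28.7)+21)/2, ((-12.3)+24.4)/2)
= (-3.85, 6.05)

(-3.85, 6.05)


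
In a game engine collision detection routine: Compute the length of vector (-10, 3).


|u| = sqrt((-10)^2 + 3^2) = sqrt(109) = 10.4403

10.4403


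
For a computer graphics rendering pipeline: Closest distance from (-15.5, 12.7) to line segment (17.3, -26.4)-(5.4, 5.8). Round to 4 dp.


Project P onto AB: t = 1 (clamped to [0,1])
Closest point on segment: (5.4, 5.8)
Distance: 22.0095

22.0095


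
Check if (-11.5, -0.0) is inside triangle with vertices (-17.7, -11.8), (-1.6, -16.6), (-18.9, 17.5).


Cross products: AB x AP = 219.74, BC x BP = 50.41, CA x CP = 195.82
All same sign? yes

Yes, inside


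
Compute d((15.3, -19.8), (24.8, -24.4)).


dx=9.5, dy=-4.6
d^2 = 9.5^2 + (-4.6)^2 = 111.41
d = sqrt(111.41) = 10.5551

10.5551


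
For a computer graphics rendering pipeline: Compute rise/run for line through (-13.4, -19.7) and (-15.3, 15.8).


slope = (y2-y1)/(x2-x1) = (15.8-(-19.7))/((-15.3)-(-13.4)) = 35.5/(-1.9) = -18.6842

-18.6842


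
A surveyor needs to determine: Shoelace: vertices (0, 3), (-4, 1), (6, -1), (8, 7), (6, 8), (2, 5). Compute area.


Shoelace sum: (0*1 - (-4)*3) + ((-4)*(-1) - 6*1) + (6*7 - 8*(-1)) + (8*8 - 6*7) + (6*5 - 2*8) + (2*3 - 0*5)
= 102
Area = |102|/2 = 51

51


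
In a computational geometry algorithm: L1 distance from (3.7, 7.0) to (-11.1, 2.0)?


|3.7-(-11.1)| + |7-2| = 14.8 + 5 = 19.8

19.8


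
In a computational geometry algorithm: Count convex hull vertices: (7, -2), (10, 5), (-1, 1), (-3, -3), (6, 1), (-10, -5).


Convex hull vertices (CCW): (-10, -5), (7, -2), (10, 5), (-1, 1)
Count = 4

4


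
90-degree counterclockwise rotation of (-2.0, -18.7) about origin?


90° CCW: (x,y) -> (-y, x)
(-2,-18.7) -> (18.7, -2)

(18.7, -2)


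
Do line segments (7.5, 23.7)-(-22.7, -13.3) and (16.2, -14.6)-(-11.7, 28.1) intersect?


Cross products: d1=-697.08, d2=1624.76, d3=1478.56, d4=-843.28
d1*d2 < 0 and d3*d4 < 0? yes

Yes, they intersect


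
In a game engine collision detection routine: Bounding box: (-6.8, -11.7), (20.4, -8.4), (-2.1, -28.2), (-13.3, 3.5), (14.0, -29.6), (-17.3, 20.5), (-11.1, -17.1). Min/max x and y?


x range: [-17.3, 20.4]
y range: [-29.6, 20.5]
Bounding box: (-17.3,-29.6) to (20.4,20.5)

(-17.3,-29.6) to (20.4,20.5)


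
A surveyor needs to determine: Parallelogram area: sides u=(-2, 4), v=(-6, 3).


|u x v| = |(-2)*3 - 4*(-6)|
= |(-6) - (-24)| = 18

18


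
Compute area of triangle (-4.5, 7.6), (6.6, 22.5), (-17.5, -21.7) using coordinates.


Area = |x_A(y_B-y_C) + x_B(y_C-y_A) + x_C(y_A-y_B)|/2
= |(-198.9) + (-193.38) + 260.75|/2
= 131.53/2 = 65.765

65.765


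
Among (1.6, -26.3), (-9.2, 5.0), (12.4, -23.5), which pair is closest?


d(P0,P1) = 33.1109, d(P0,P2) = 11.1571, d(P1,P2) = 35.7605
Closest: P0 and P2

Closest pair: (1.6, -26.3) and (12.4, -23.5), distance = 11.1571


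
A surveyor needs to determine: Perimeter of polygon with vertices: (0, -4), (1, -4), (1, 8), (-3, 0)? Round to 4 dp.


Sides: (0, -4)->(1, -4): sqrt(1) = 1, (1, -4)->(1, 8): sqrt(144) = 12, (1, 8)->(-3, 0): sqrt(80) = 8.944272, (-3, 0)->(0, -4): sqrt(25) = 5
Sum = 26.944272
Perimeter = 26.9443

26.9443


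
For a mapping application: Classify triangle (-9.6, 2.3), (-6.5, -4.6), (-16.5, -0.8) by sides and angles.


Side lengths squared: AB^2=57.22, BC^2=114.44, CA^2=57.22
Sorted: [57.22, 57.22, 114.44]
By sides: Isosceles, By angles: Right

Isosceles, Right


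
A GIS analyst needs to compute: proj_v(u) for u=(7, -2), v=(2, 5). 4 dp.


u.v = 4, |v| = sqrt(29) = 5.3852
Scalar projection = u.v / |v| = 4 / sqrt(29) = 0.7428

0.7428


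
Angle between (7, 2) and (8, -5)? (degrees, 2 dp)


u.v = 46, |u| = sqrt(53) = 7.2801, |v| = sqrt(89) = 9.434
cos(theta) = u.v/(|u||v|) = 46/sqrt(4717) = 0.669769
theta = acos(0.669769) = 47.95 degrees

47.95 degrees


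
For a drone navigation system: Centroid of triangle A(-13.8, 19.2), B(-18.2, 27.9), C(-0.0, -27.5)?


Centroid = ((x_A+x_B+x_C)/3, (y_A+y_B+y_C)/3)
= (((-13.8)+(-18.2)+0)/3, (19.2+27.9+(-27.5))/3)
= (-10.6667, 6.5333)

(-10.6667, 6.5333)


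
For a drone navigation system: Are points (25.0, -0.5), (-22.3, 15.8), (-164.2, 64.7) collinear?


Cross product: ((-22.3)-25)*(64.7-(-0.5)) - (15.8-(-0.5))*((-164.2)-25)
= 0

Yes, collinear


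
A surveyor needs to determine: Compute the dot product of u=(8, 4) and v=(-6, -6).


u . v = u_x*v_x + u_y*v_y = 8*(-6) + 4*(-6)
= (-48) + (-24) = -72

-72


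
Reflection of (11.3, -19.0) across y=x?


Reflection over y=x: (x,y) -> (y,x)
(11.3, -19) -> (-19, 11.3)

(-19, 11.3)


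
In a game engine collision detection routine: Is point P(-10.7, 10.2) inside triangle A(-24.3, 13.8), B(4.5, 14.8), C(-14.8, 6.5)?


Cross products: AB x AP = -117.28, BC x BP = -37.38, CA x CP = -65.08
All same sign? yes

Yes, inside


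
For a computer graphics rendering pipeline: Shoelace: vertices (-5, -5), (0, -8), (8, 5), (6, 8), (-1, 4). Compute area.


Shoelace sum: ((-5)*(-8) - 0*(-5)) + (0*5 - 8*(-8)) + (8*8 - 6*5) + (6*4 - (-1)*8) + ((-1)*(-5) - (-5)*4)
= 195
Area = |195|/2 = 97.5

97.5


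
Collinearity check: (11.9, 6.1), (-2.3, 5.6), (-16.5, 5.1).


Cross product: ((-2.3)-11.9)*(5.1-6.1) - (5.6-6.1)*((-16.5)-11.9)
= 0

Yes, collinear


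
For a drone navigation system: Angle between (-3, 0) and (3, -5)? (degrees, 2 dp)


u.v = -9, |u| = sqrt(9) = 3, |v| = sqrt(34) = 5.831
cos(theta) = u.v/(|u||v|) = -9/sqrt(306) = -0.514496
theta = acos(-0.514496) = 120.96 degrees

120.96 degrees


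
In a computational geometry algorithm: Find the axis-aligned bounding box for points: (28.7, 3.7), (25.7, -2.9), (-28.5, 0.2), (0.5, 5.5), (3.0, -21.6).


x range: [-28.5, 28.7]
y range: [-21.6, 5.5]
Bounding box: (-28.5,-21.6) to (28.7,5.5)

(-28.5,-21.6) to (28.7,5.5)


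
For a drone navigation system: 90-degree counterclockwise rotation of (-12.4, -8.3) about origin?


90° CCW: (x,y) -> (-y, x)
(-12.4,-8.3) -> (8.3, -12.4)

(8.3, -12.4)


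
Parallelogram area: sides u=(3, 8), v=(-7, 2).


|u x v| = |3*2 - 8*(-7)|
= |6 - (-56)| = 62

62


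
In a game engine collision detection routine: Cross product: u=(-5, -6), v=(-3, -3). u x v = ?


u x v = u_x*v_y - u_y*v_x = (-5)*(-3) - (-6)*(-3)
= 15 - 18 = -3

-3


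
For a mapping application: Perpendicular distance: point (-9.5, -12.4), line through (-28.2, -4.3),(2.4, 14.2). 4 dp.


|cross product| = 593.81
|line direction| = sqrt(1278.61) = 35.7577
Distance = 593.81/sqrt(1278.61) = 16.6065

16.6065


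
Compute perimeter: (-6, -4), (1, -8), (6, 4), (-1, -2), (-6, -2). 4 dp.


Sides: (-6, -4)->(1, -8): sqrt(65) = 8.062258, (1, -8)->(6, 4): sqrt(169) = 13, (6, 4)->(-1, -2): sqrt(85) = 9.219544, (-1, -2)->(-6, -2): sqrt(25) = 5, (-6, -2)->(-6, -4): sqrt(4) = 2
Sum = 37.281802
Perimeter = 37.2818

37.2818


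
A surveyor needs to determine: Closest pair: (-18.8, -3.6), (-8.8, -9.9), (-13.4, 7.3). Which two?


d(P0,P1) = 11.8191, d(P0,P2) = 12.1643, d(P1,P2) = 17.8045
Closest: P0 and P1

Closest pair: (-18.8, -3.6) and (-8.8, -9.9), distance = 11.8191


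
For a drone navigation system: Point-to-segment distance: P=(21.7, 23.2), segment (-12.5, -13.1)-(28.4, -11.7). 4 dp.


Project P onto AB: t = 0.8656 (clamped to [0,1])
Closest point on segment: (22.9011, -11.8882)
Distance: 35.1088

35.1088


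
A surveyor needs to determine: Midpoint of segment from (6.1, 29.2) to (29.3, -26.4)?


M = ((6.1+29.3)/2, (29.2+(-26.4))/2)
= (17.7, 1.4)

(17.7, 1.4)


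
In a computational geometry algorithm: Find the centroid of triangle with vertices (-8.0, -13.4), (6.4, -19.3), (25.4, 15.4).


Centroid = ((x_A+x_B+x_C)/3, (y_A+y_B+y_C)/3)
= (((-8)+6.4+25.4)/3, ((-13.4)+(-19.3)+15.4)/3)
= (7.9333, -5.7667)

(7.9333, -5.7667)


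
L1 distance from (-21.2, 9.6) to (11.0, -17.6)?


|(-21.2)-11| + |9.6-(-17.6)| = 32.2 + 27.2 = 59.4

59.4


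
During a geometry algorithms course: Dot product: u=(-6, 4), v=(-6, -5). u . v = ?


u . v = u_x*v_x + u_y*v_y = (-6)*(-6) + 4*(-5)
= 36 + (-20) = 16

16


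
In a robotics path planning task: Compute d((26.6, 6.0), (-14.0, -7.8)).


dx=-40.6, dy=-13.8
d^2 = (-40.6)^2 + (-13.8)^2 = 1838.8
d = sqrt(1838.8) = 42.8812

42.8812


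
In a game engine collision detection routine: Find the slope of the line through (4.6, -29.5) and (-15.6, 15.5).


slope = (y2-y1)/(x2-x1) = (15.5-(-29.5))/((-15.6)-4.6) = 45/(-20.2) = -2.2277

-2.2277


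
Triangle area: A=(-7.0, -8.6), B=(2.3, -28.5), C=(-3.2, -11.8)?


Area = |x_A(y_B-y_C) + x_B(y_C-y_A) + x_C(y_A-y_B)|/2
= |116.9 + (-7.36) + (-63.68)|/2
= 45.86/2 = 22.93

22.93


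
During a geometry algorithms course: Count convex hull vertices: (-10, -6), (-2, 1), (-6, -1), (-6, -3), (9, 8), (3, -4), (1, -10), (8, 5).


Convex hull vertices (CCW): (-10, -6), (1, -10), (8, 5), (9, 8), (-6, -1)
Count = 5

5


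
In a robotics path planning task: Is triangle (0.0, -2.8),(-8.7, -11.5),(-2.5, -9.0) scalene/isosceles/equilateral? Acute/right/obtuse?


Side lengths squared: AB^2=151.38, BC^2=44.69, CA^2=44.69
Sorted: [44.69, 44.69, 151.38]
By sides: Isosceles, By angles: Obtuse

Isosceles, Obtuse


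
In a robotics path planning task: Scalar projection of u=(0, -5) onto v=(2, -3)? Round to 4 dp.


u.v = 15, |v| = sqrt(13) = 3.6056
Scalar projection = u.v / |v| = 15 / sqrt(13) = 4.1603

4.1603


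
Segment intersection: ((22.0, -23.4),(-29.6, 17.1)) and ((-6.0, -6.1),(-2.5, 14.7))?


Cross products: d1=-642.95, d2=572.08, d3=241.32, d4=-973.71
d1*d2 < 0 and d3*d4 < 0? yes

Yes, they intersect


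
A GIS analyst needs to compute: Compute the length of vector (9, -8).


|u| = sqrt(9^2 + (-8)^2) = sqrt(145) = 12.0416

12.0416


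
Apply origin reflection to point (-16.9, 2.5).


Reflection over origin: (x,y) -> (-x,-y)
(-16.9, 2.5) -> (16.9, -2.5)

(16.9, -2.5)
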